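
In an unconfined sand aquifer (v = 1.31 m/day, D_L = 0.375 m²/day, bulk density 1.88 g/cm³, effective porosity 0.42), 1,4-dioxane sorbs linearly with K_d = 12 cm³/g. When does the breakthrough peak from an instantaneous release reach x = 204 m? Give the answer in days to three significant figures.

Retardation factor R = 1 + ρ_b·K_d/n = 1 + 1.88 × 12/0.42 = 54.71.
Sorption retards both mechanisms: v_R = v/R = 0.02394 m/day, D_R = D/R = 0.006854 m²/day.
Peak time from v_R²t² + 2D_R t − x² = 0: t = (√(D_R² + v_R²x²) − D_R)/v_R².
√(D_R² + v_R²x²) = √(0.006854² + 0.02394² × 204²) = 4.884; v_R² = 0.0005731.
t = (4.884 − 0.006854)/0.0005731 = 8510 days.

8510 days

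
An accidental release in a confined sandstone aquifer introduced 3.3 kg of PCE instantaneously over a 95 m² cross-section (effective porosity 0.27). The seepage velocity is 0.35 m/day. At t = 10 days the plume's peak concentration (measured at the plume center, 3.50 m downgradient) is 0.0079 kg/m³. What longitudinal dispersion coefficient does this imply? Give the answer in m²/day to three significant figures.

2.11 m²/day

At the plume center C_max = M/(n_e·A·√(4πDt)), so D = M²/(4πt·(n_e·A·C_max)²).
n_e·A·C_max = 0.27 × 95 × 0.0079 = 0.2026 kg/m.
D = 3.3²/(4π × 10 × 0.2026²) = 2.11 m²/day.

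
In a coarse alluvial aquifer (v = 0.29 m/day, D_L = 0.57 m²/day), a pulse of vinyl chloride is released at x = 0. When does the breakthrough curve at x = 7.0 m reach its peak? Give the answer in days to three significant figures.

18.3 days

For the 1D instantaneous-source solution, setting ∂C/∂t = 0 at fixed x gives v²t² + 2Dt − x² = 0, so t = (√(D² + v²x²) − D)/v².
√(D² + v²x²) = √(0.57² + 0.29² × 7.0²) = 2.109; v² = 0.0841.
t = (2.109 − 0.57)/0.0841 = 18.3 days (vs. the pure-advection estimate x/v = 24.1 d).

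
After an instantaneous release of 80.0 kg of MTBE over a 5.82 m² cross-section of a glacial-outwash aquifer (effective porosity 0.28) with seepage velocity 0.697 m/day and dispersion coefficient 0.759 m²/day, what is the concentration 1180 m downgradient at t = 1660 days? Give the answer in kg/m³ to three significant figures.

For an instantaneous plane source, C(x,t) = M/(n_e·A·√(4πDt)) · exp(−(x−vt)²/(4Dt)), with n_e·A the pore (flow) area.
Plume center vt = 0.697 × 1660 = 1157.02 m, so the well at 1180 m is 22.98 m downgradient of the peak.
√(4πDt) = 125.8 m, giving peak height M/(n_e·A·√(4πDt)) = 80.0/(0.28 × 5.82 × 125.8) = 0.3902 kg/m³.
(x−vt)²/(4Dt) = (22.98)²/(4 × 0.759 × 1660) = 0.1048; exp(−0.1048) = 0.9005.
C = 0.3902 × 0.9005 = 0.351 kg/m³.

0.351 kg/m³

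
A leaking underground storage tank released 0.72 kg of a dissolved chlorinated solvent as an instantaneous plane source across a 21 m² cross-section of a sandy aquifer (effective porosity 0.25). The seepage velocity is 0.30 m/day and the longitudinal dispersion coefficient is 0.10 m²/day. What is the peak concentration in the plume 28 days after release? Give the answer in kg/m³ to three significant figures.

0.0231 kg/m³

The peak of an instantaneous 1D plume sits at x = vt; there the Gaussian factor is 1 and C_max = M/(n_e·A·√(4πDt)), where n_e·A is the pore area the mass is dissolved in.
√(4πDt) = √(4π × 0.10 × 28) = 5.932 m, so C_max = 0.72/(0.25 × 21 × 5.932) = 0.0231 kg/m³.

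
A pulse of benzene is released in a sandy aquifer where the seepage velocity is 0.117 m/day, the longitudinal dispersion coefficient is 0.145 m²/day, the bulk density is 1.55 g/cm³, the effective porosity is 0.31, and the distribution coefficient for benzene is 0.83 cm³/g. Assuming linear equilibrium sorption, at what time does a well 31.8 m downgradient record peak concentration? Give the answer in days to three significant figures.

Retardation factor R = 1 + ρ_b·K_d/n = 1 + 1.55 × 0.83/0.31 = 5.150.
Sorption retards both mechanisms: v_R = v/R = 0.02272 m/day, D_R = D/R = 0.02816 m²/day.
Peak time from v_R²t² + 2D_R t − x² = 0: t = (√(D_R² + v_R²x²) − D_R)/v_R².
√(D_R² + v_R²x²) = √(0.02816² + 0.02272² × 31.8²) = 0.7230; v_R² = 0.0005162.
t = (0.7230 − 0.02816)/0.0005162 = 1350 days.

1350 days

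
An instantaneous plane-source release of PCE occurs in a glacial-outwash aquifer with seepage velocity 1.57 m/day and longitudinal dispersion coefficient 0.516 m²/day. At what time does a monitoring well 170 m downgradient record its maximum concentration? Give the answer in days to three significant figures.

108 days

For the 1D instantaneous-source solution, setting ∂C/∂t = 0 at fixed x gives v²t² + 2Dt − x² = 0, so t = (√(D² + v²x²) − D)/v².
√(D² + v²x²) = √(0.516² + 1.57² × 170²) = 266.9; v² = 2.4649.
t = (266.9 − 0.516)/2.4649 = 108 days (vs. the pure-advection estimate x/v = 108 d).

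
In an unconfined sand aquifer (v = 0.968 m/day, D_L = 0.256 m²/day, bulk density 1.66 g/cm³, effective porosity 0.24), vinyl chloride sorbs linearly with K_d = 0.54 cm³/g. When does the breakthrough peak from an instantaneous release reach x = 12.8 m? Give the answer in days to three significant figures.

61.3 days

Retardation factor R = 1 + ρ_b·K_d/n = 1 + 1.66 × 0.54/0.24 = 4.735.
Sorption retards both mechanisms: v_R = v/R = 0.2044 m/day, D_R = D/R = 0.05407 m²/day.
Peak time from v_R²t² + 2D_R t − x² = 0: t = (√(D_R² + v_R²x²) − D_R)/v_R².
√(D_R² + v_R²x²) = √(0.05407² + 0.2044² × 12.8²) = 2.617; v_R² = 0.04178.
t = (2.617 − 0.05407)/0.04178 = 61.3 days.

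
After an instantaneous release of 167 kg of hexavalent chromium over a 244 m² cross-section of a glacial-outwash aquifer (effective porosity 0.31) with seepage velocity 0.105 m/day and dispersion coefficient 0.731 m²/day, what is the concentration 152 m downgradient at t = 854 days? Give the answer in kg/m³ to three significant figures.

0.00526 kg/m³

For an instantaneous plane source, C(x,t) = M/(n_e·A·√(4πDt)) · exp(−(x−vt)²/(4Dt)), with n_e·A the pore (flow) area.
Plume center vt = 0.105 × 854 = 89.67 m, so the well at 152 m is 62.33 m downgradient of the peak.
√(4πDt) = 88.57 m, giving peak height M/(n_e·A·√(4πDt)) = 167/(0.31 × 244 × 88.57) = 0.02493 kg/m³.
(x−vt)²/(4Dt) = (62.33)²/(4 × 0.731 × 854) = 1.556; exp(−1.556) = 0.2110.
C = 0.02493 × 0.2110 = 0.00526 kg/m³.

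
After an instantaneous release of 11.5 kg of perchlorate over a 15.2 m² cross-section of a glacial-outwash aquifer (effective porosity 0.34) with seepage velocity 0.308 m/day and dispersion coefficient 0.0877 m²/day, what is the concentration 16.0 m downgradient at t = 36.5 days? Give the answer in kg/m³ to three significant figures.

0.0599 kg/m³

For an instantaneous plane source, C(x,t) = M/(n_e·A·√(4πDt)) · exp(−(x−vt)²/(4Dt)), with n_e·A the pore (flow) area.
Plume center vt = 0.308 × 36.5 = 11.242 m, so the well at 16.0 m is 4.758 m downgradient of the peak.
√(4πDt) = 6.342 m, giving peak height M/(n_e·A·√(4πDt)) = 11.5/(0.34 × 15.2 × 6.342) = 0.3509 kg/m³.
(x−vt)²/(4Dt) = (4.758)²/(4 × 0.0877 × 36.5) = 1.768; exp(−1.768) = 0.1707.
C = 0.3509 × 0.1707 = 0.0599 kg/m³.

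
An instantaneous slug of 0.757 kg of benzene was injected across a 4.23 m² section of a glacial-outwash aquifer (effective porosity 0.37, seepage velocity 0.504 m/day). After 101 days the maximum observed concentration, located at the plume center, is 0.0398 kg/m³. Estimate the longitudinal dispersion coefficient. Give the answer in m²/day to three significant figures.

0.116 m²/day

At the plume center C_max = M/(n_e·A·√(4πDt)), so D = M²/(4πt·(n_e·A·C_max)²).
n_e·A·C_max = 0.37 × 4.23 × 0.0398 = 0.06229 kg/m.
D = 0.757²/(4π × 101 × 0.06229²) = 0.116 m²/day.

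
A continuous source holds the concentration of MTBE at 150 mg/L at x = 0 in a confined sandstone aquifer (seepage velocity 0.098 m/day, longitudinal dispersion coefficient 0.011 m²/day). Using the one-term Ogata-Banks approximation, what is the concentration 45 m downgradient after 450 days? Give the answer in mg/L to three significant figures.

58.1 mg/L

For a continuous step input, C/C₀ ≈ ½·erfc((x−vt)/(2√(Dt))).
vt = 0.098 × 450 = 44.1 m and 2√(Dt) = 2√(0.011 × 450) = 4.450 m.
Argument (x−vt)/(2√(Dt)) = (45 − 44.1)/4.450 = 0.2022; ½·erfc(0.2022) = 0.3875.
C = 150 × 0.3875 = 58.1 mg/L.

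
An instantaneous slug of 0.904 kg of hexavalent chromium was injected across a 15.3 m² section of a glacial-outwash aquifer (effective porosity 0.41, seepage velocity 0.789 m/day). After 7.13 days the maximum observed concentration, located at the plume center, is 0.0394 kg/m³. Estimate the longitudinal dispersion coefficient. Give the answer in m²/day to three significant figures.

At the plume center C_max = M/(n_e·A·√(4πDt)), so D = M²/(4πt·(n_e·A·C_max)²).
n_e·A·C_max = 0.41 × 15.3 × 0.0394 = 0.2472 kg/m.
D = 0.904²/(4π × 7.13 × 0.2472²) = 0.149 m²/day.

0.149 m²/day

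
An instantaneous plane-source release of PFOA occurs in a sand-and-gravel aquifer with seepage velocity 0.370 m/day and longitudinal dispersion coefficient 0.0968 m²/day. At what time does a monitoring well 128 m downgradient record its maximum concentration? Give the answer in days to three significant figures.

345 days

For the 1D instantaneous-source solution, setting ∂C/∂t = 0 at fixed x gives v²t² + 2Dt − x² = 0, so t = (√(D² + v²x²) − D)/v².
√(D² + v²x²) = √(0.0968² + 0.370² × 128²) = 47.36; v² = 0.1369.
t = (47.36 − 0.0968)/0.1369 = 345 days (vs. the pure-advection estimate x/v = 346 d).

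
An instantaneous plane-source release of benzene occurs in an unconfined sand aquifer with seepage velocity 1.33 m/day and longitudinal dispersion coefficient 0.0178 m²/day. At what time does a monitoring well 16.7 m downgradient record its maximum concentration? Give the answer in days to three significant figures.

For the 1D instantaneous-source solution, setting ∂C/∂t = 0 at fixed x gives v²t² + 2Dt − x² = 0, so t = (√(D² + v²x²) − D)/v².
√(D² + v²x²) = √(0.0178² + 1.33² × 16.7²) = 22.21; v² = 1.7689.
t = (22.21 − 0.0178)/1.7689 = 12.5 days (vs. the pure-advection estimate x/v = 12.6 d).

12.5 days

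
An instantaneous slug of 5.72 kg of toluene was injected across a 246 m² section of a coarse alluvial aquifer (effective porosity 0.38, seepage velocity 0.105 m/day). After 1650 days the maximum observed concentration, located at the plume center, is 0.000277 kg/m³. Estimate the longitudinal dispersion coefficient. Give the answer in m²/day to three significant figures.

2.35 m²/day

At the plume center C_max = M/(n_e·A·√(4πDt)), so D = M²/(4πt·(n_e·A·C_max)²).
n_e·A·C_max = 0.38 × 246 × 0.000277 = 0.02589 kg/m.
D = 5.72²/(4π × 1650 × 0.02589²) = 2.35 m²/day.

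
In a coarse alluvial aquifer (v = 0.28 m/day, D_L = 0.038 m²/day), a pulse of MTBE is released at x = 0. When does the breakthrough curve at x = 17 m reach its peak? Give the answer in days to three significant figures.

60.2 days

For the 1D instantaneous-source solution, setting ∂C/∂t = 0 at fixed x gives v²t² + 2Dt − x² = 0, so t = (√(D² + v²x²) − D)/v².
√(D² + v²x²) = √(0.038² + 0.28² × 17²) = 4.760; v² = 0.0784.
t = (4.760 − 0.038)/0.0784 = 60.2 days (vs. the pure-advection estimate x/v = 60.7 d).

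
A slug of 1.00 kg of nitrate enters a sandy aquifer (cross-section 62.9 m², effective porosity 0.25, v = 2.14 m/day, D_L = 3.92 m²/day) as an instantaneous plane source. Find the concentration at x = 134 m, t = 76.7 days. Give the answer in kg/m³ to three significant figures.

0.000486 kg/m³

For an instantaneous plane source, C(x,t) = M/(n_e·A·√(4πDt)) · exp(−(x−vt)²/(4Dt)), with n_e·A the pore (flow) area.
Plume center vt = 2.14 × 76.7 = 164.138 m, so the well at 134 m is 30.138 m upgradient of the peak.
√(4πDt) = 61.47 m, giving peak height M/(n_e·A·√(4πDt)) = 1.00/(0.25 × 62.9 × 61.47) = 0.001035 kg/m³.
(x−vt)²/(4Dt) = (-30.138)²/(4 × 3.92 × 76.7) = 0.7552; exp(−0.7552) = 0.4699.
C = 0.001035 × 0.4699 = 0.000486 kg/m³.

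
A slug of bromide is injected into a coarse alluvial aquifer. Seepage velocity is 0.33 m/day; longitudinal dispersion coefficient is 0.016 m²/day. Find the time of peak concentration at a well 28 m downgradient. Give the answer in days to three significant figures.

84.7 days

For the 1D instantaneous-source solution, setting ∂C/∂t = 0 at fixed x gives v²t² + 2Dt − x² = 0, so t = (√(D² + v²x²) − D)/v².
√(D² + v²x²) = √(0.016² + 0.33² × 28²) = 9.240; v² = 0.1089.
t = (9.240 − 0.016)/0.1089 = 84.7 days (vs. the pure-advection estimate x/v = 84.8 d).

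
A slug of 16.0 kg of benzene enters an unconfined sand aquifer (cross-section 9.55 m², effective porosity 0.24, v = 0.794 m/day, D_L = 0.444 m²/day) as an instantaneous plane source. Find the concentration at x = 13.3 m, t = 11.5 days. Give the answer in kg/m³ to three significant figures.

For an instantaneous plane source, C(x,t) = M/(n_e·A·√(4πDt)) · exp(−(x−vt)²/(4Dt)), with n_e·A the pore (flow) area.
Plume center vt = 0.794 × 11.5 = 9.131 m, so the well at 13.3 m is 4.169 m downgradient of the peak.
√(4πDt) = 8.010 m, giving peak height M/(n_e·A·√(4πDt)) = 16.0/(0.24 × 9.55 × 8.010) = 0.8715 kg/m³.
(x−vt)²/(4Dt) = (4.169)²/(4 × 0.444 × 11.5) = 0.8510; exp(−0.8510) = 0.4270.
C = 0.8715 × 0.4270 = 0.372 kg/m³.

0.372 kg/m³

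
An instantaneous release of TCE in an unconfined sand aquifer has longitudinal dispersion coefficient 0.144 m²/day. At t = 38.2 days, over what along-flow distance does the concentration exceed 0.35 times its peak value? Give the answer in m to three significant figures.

9.61 m

The plume is Gaussian with σ = √(2Dt) = √(2 × 0.144 × 38.2) = 3.317 m.
C/C_peak = exp(−Δx²/(2σ²)) = 0.35 ⇒ Δx = σ·√(−2 ln 0.35) = 3.317 × 1.449 = 4.806 m.
Width = 2Δx = 9.61 m.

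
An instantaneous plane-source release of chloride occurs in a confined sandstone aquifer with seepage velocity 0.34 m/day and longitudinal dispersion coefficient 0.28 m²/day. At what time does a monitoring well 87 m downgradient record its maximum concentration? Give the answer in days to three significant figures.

253 days

For the 1D instantaneous-source solution, setting ∂C/∂t = 0 at fixed x gives v²t² + 2Dt − x² = 0, so t = (√(D² + v²x²) − D)/v².
√(D² + v²x²) = √(0.28² + 0.34² × 87²) = 29.58; v² = 0.1156.
t = (29.58 − 0.28)/0.1156 = 253 days (vs. the pure-advection estimate x/v = 256 d).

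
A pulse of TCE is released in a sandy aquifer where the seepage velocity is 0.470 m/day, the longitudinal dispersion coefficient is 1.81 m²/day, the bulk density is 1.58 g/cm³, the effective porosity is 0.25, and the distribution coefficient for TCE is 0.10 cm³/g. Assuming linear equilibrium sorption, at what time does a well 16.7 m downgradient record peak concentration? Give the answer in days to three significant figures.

46.1 days

Retardation factor R = 1 + ρ_b·K_d/n = 1 + 1.58 × 0.10/0.25 = 1.632.
Sorption retards both mechanisms: v_R = v/R = 0.2880 m/day, D_R = D/R = 1.109 m²/day.
Peak time from v_R²t² + 2D_R t − x² = 0: t = (√(D_R² + v_R²x²) − D_R)/v_R².
√(D_R² + v_R²x²) = √(1.109² + 0.2880² × 16.7²) = 4.936; v_R² = 0.08294.
t = (4.936 − 1.109)/0.08294 = 46.1 days.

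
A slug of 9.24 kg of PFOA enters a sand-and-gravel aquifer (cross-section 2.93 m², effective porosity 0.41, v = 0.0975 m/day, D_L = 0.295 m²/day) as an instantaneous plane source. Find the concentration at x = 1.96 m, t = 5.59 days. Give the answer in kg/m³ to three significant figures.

1.25 kg/m³

For an instantaneous plane source, C(x,t) = M/(n_e·A·√(4πDt)) · exp(−(x−vt)²/(4Dt)), with n_e·A the pore (flow) area.
Plume center vt = 0.0975 × 5.59 = 0.545025 m, so the well at 1.96 m is 1.414975 m downgradient of the peak.
√(4πDt) = 4.552 m, giving peak height M/(n_e·A·√(4πDt)) = 9.24/(0.41 × 2.93 × 4.552) = 1.690 kg/m³.
(x−vt)²/(4Dt) = (1.414975)²/(4 × 0.295 × 5.59) = 0.3035; exp(−0.3035) = 0.7382.
C = 1.690 × 0.7382 = 1.25 kg/m³.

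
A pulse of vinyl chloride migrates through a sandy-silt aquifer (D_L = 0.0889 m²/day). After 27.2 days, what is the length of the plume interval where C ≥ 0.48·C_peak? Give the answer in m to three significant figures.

The plume is Gaussian with σ = √(2Dt) = √(2 × 0.0889 × 27.2) = 2.199 m.
C/C_peak = exp(−Δx²/(2σ²)) = 0.48 ⇒ Δx = σ·√(−2 ln 0.48) = 2.199 × 1.212 = 2.665 m.
Width = 2Δx = 5.33 m.

5.33 m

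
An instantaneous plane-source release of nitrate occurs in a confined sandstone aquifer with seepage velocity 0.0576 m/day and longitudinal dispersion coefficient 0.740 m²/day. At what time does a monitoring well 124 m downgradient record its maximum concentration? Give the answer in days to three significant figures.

For the 1D instantaneous-source solution, setting ∂C/∂t = 0 at fixed x gives v²t² + 2Dt − x² = 0, so t = (√(D² + v²x²) − D)/v².
√(D² + v²x²) = √(0.740² + 0.0576² × 124²) = 7.181; v² = 0.00331776.
t = (7.181 − 0.740)/0.00331776 = 1940 days (vs. the pure-advection estimate x/v = 2150 d).

1940 days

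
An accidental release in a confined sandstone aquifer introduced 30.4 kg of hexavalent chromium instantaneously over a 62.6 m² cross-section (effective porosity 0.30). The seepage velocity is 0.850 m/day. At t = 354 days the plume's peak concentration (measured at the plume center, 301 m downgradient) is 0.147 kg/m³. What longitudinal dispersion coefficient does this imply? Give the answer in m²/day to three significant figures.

0.0273 m²/day

At the plume center C_max = M/(n_e·A·√(4πDt)), so D = M²/(4πt·(n_e·A·C_max)²).
n_e·A·C_max = 0.30 × 62.6 × 0.147 = 2.761 kg/m.
D = 30.4²/(4π × 354 × 2.761²) = 0.0273 m²/day.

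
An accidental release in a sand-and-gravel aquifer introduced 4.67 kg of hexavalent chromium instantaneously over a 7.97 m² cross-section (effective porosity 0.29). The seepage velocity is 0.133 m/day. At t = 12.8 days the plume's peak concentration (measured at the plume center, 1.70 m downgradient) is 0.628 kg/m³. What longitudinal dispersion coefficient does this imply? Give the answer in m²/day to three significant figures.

0.0644 m²/day

At the plume center C_max = M/(n_e·A·√(4πDt)), so D = M²/(4πt·(n_e·A·C_max)²).
n_e·A·C_max = 0.29 × 7.97 × 0.628 = 1.451 kg/m.
D = 4.67²/(4π × 12.8 × 1.451²) = 0.0644 m²/day.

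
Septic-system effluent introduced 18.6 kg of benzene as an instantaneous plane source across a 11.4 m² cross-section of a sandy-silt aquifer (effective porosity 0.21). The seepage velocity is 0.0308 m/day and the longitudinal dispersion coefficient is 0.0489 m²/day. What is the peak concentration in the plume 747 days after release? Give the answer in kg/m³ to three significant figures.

0.363 kg/m³

The peak of an instantaneous 1D plume sits at x = vt; there the Gaussian factor is 1 and C_max = M/(n_e·A·√(4πDt)), where n_e·A is the pore area the mass is dissolved in.
√(4πDt) = √(4π × 0.0489 × 747) = 21.42 m, so C_max = 18.6/(0.21 × 11.4 × 21.42) = 0.363 kg/m³.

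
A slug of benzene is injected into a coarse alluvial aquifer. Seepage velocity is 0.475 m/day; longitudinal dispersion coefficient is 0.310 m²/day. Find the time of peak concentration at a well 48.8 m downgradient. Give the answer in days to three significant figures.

101 days

For the 1D instantaneous-source solution, setting ∂C/∂t = 0 at fixed x gives v²t² + 2Dt − x² = 0, so t = (√(D² + v²x²) − D)/v².
√(D² + v²x²) = √(0.310² + 0.475² × 48.8²) = 23.18; v² = 0.225625.
t = (23.18 − 0.310)/0.225625 = 101 days (vs. the pure-advection estimate x/v = 103 d).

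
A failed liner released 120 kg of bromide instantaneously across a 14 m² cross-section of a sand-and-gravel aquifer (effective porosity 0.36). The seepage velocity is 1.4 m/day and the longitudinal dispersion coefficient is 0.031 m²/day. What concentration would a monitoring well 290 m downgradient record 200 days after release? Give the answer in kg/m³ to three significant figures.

0.0478 kg/m³

For an instantaneous plane source, C(x,t) = M/(n_e·A·√(4πDt)) · exp(−(x−vt)²/(4Dt)), with n_e·A the pore (flow) area.
Plume center vt = 1.4 × 200 = 280 m, so the well at 290 m is 10 m downgradient of the peak.
√(4πDt) = 8.827 m, giving peak height M/(n_e·A·√(4πDt)) = 120/(0.36 × 14 × 8.827) = 2.697 kg/m³.
(x−vt)²/(4Dt) = (10)²/(4 × 0.031 × 200) = 4.032; exp(−4.032) = 0.01774.
C = 2.697 × 0.01774 = 0.0478 kg/m³.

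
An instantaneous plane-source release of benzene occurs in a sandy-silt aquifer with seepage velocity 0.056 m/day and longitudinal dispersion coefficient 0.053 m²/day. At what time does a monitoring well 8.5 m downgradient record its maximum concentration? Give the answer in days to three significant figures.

136 days

For the 1D instantaneous-source solution, setting ∂C/∂t = 0 at fixed x gives v²t² + 2Dt − x² = 0, so t = (√(D² + v²x²) − D)/v².
√(D² + v²x²) = √(0.053² + 0.056² × 8.5²) = 0.4789; v² = 0.003136.
t = (0.4789 − 0.053)/0.003136 = 136 days (vs. the pure-advection estimate x/v = 152 d).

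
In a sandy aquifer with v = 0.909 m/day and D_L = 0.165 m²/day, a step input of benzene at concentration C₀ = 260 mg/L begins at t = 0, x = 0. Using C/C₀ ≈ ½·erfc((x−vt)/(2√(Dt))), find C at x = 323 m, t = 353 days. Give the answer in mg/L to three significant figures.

For a continuous step input, C/C₀ ≈ ½·erfc((x−vt)/(2√(Dt))).
vt = 0.909 × 353 = 320.877 m and 2√(Dt) = 2√(0.165 × 353) = 15.26 m.
Argument (x−vt)/(2√(Dt)) = (323 − 320.877)/15.26 = 0.1391; ½·erfc(0.1391) = 0.4220.
C = 260 × 0.4220 = 110 mg/L.

110 mg/L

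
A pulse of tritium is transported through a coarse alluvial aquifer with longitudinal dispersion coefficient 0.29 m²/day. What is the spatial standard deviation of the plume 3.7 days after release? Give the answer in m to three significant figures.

Dispersive spreading gives a Gaussian with σ² = 2Dt; advection only shifts the center.
σ = √(2 × 0.29 × 3.7) = 1.46 m.

1.46 m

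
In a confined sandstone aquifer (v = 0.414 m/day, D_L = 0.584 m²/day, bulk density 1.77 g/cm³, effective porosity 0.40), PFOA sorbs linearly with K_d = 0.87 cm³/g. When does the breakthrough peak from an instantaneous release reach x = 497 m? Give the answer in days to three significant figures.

Retardation factor R = 1 + ρ_b·K_d/n = 1 + 1.77 × 0.87/0.40 = 4.850.
Sorption retards both mechanisms: v_R = v/R = 0.08536 m/day, D_R = D/R = 0.1204 m²/day.
Peak time from v_R²t² + 2D_R t − x² = 0: t = (√(D_R² + v_R²x²) − D_R)/v_R².
√(D_R² + v_R²x²) = √(0.1204² + 0.08536² × 497²) = 42.42; v_R² = 0.007286.
t = (42.42 − 0.1204)/0.007286 = 5810 days.

5810 days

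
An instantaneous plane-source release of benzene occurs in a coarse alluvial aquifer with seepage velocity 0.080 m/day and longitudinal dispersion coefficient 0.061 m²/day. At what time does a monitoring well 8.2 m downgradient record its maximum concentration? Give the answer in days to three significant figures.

93.4 days

For the 1D instantaneous-source solution, setting ∂C/∂t = 0 at fixed x gives v²t² + 2Dt − x² = 0, so t = (√(D² + v²x²) − D)/v².
√(D² + v²x²) = √(0.061² + 0.080² × 8.2²) = 0.6588; v² = 0.0064.
t = (0.6588 − 0.061)/0.0064 = 93.4 days (vs. the pure-advection estimate x/v = 102 d).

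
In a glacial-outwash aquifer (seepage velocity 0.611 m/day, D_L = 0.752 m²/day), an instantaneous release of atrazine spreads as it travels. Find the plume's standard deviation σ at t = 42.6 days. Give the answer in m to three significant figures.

8.00 m

Dispersive spreading gives a Gaussian with σ² = 2Dt; advection only shifts the center.
σ = √(2 × 0.752 × 42.6) = 8.00 m.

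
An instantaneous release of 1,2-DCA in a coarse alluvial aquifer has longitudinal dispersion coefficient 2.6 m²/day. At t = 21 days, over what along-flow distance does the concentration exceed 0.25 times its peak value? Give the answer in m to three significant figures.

The plume is Gaussian with σ = √(2Dt) = √(2 × 2.6 × 21) = 10.45 m.
C/C_peak = exp(−Δx²/(2σ²)) = 0.25 ⇒ Δx = σ·√(−2 ln 0.25) = 10.45 × 1.665 = 17.40 m.
Width = 2Δx = 34.8 m.

34.8 m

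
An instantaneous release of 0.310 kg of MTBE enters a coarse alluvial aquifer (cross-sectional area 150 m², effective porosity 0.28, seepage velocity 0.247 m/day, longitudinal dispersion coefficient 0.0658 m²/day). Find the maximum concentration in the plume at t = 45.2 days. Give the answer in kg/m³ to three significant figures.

The peak of an instantaneous 1D plume sits at x = vt; there the Gaussian factor is 1 and C_max = M/(n_e·A·√(4πDt)), where n_e·A is the pore area the mass is dissolved in.
√(4πDt) = √(4π × 0.0658 × 45.2) = 6.113 m, so C_max = 0.310/(0.28 × 150 × 6.113) = 0.00121 kg/m³.

0.00121 kg/m³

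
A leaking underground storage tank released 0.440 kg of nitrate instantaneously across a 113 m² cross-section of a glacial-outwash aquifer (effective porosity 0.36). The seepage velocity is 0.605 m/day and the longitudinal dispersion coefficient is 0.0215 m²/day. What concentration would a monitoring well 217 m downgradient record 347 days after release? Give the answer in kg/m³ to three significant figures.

0.000210 kg/m³

For an instantaneous plane source, C(x,t) = M/(n_e·A·√(4πDt)) · exp(−(x−vt)²/(4Dt)), with n_e·A the pore (flow) area.
Plume center vt = 0.605 × 347 = 209.935 m, so the well at 217 m is 7.065 m downgradient of the peak.
√(4πDt) = 9.683 m, giving peak height M/(n_e·A·√(4πDt)) = 0.440/(0.36 × 113 × 9.683) = 0.001117 kg/m³.
(x−vt)²/(4Dt) = (7.065)²/(4 × 0.0215 × 347) = 1.673; exp(−1.673) = 0.1877.
C = 0.001117 × 0.1877 = 0.000210 kg/m³.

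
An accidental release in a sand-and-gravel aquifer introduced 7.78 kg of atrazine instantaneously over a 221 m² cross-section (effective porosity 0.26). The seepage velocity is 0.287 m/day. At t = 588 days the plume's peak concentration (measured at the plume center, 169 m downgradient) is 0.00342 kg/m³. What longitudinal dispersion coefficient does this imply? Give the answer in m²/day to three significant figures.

At the plume center C_max = M/(n_e·A·√(4πDt)), so D = M²/(4πt·(n_e·A·C_max)²).
n_e·A·C_max = 0.26 × 221 × 0.00342 = 0.1965 kg/m.
D = 7.78²/(4π × 588 × 0.1965²) = 0.212 m²/day.

0.212 m²/day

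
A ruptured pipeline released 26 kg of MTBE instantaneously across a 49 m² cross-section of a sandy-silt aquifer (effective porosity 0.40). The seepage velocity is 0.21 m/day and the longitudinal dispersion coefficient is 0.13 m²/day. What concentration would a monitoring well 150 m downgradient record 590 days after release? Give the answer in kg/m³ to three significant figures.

For an instantaneous plane source, C(x,t) = M/(n_e·A·√(4πDt)) · exp(−(x−vt)²/(4Dt)), with n_e·A the pore (flow) area.
Plume center vt = 0.21 × 590 = 123.9 m, so the well at 150 m is 26.1 m downgradient of the peak.
√(4πDt) = 31.05 m, giving peak height M/(n_e·A·√(4πDt)) = 26/(0.40 × 49 × 31.05) = 0.04272 kg/m³.
(x−vt)²/(4Dt) = (26.1)²/(4 × 0.13 × 590) = 2.220; exp(−2.220) = 0.1086.
C = 0.04272 × 0.1086 = 0.00464 kg/m³.

0.00464 kg/m³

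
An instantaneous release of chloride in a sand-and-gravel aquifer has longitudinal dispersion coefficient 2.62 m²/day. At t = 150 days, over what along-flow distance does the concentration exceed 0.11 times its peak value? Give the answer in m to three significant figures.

The plume is Gaussian with σ = √(2Dt) = √(2 × 2.62 × 150) = 28.04 m.
C/C_peak = exp(−Δx²/(2σ²)) = 0.11 ⇒ Δx = σ·√(−2 ln 0.11) = 28.04 × 2.101 = 58.91 m.
Width = 2Δx = 118 m.

118 m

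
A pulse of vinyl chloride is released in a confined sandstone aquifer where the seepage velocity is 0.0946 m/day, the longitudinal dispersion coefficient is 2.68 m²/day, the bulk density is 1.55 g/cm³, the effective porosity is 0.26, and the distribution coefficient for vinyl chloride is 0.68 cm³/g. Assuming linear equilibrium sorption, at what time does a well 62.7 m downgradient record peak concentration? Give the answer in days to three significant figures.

Retardation factor R = 1 + ρ_b·K_d/n = 1 + 1.55 × 0.68/0.26 = 5.054.
Sorption retards both mechanisms: v_R = v/R = 0.01872 m/day, D_R = D/R = 0.5303 m²/day.
Peak time from v_R²t² + 2D_R t − x² = 0: t = (√(D_R² + v_R²x²) − D_R)/v_R².
√(D_R² + v_R²x²) = √(0.5303² + 0.01872² × 62.7²) = 1.288; v_R² = 0.0003504.
t = (1.288 − 0.5303)/0.0003504 = 2160 days.

2160 days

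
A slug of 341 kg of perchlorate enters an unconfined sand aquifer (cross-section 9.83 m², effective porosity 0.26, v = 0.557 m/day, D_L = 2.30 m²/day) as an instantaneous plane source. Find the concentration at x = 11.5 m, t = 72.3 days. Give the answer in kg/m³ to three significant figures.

For an instantaneous plane source, C(x,t) = M/(n_e·A·√(4πDt)) · exp(−(x−vt)²/(4Dt)), with n_e·A the pore (flow) area.
Plume center vt = 0.557 × 72.3 = 40.2711 m, so the well at 11.5 m is 28.7711 m upgradient of the peak.
√(4πDt) = 45.71 m, giving peak height M/(n_e·A·√(4πDt)) = 341/(0.26 × 9.83 × 45.71) = 2.919 kg/m³.
(x−vt)²/(4Dt) = (-28.7711)²/(4 × 2.30 × 72.3) = 1.244; exp(−1.244) = 0.2882.
C = 2.919 × 0.2882 = 0.841 kg/m³.

0.841 kg/m³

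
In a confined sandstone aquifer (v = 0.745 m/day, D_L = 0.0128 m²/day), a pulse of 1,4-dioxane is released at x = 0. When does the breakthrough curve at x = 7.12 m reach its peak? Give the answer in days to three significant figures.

9.53 days

For the 1D instantaneous-source solution, setting ∂C/∂t = 0 at fixed x gives v²t² + 2Dt − x² = 0, so t = (√(D² + v²x²) − D)/v².
√(D² + v²x²) = √(0.0128² + 0.745² × 7.12²) = 5.304; v² = 0.555025.
t = (5.304 − 0.0128)/0.555025 = 9.53 days (vs. the pure-advection estimate x/v = 9.56 d).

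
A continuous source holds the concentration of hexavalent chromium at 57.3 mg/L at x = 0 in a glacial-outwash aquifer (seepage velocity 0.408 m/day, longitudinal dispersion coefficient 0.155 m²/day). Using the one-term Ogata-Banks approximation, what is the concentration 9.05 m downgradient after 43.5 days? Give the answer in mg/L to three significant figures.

56.8 mg/L

For a continuous step input, C/C₀ ≈ ½·erfc((x−vt)/(2√(Dt))).
vt = 0.408 × 43.5 = 17.748 m and 2√(Dt) = 2√(0.155 × 43.5) = 5.193 m.
Argument (x−vt)/(2√(Dt)) = (9.05 − 17.748)/5.193 = -1.675; ½·erfc(-1.675) = 0.9911.
C = 57.3 × 0.9911 = 56.8 mg/L.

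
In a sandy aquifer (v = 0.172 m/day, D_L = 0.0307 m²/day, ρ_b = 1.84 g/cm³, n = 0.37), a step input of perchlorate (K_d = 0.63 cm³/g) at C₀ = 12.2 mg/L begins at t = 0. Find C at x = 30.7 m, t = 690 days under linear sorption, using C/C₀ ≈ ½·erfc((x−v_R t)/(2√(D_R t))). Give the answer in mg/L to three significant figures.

3.27 mg/L

Retardation factor R = 1 + ρ_b·K_d/n = 1 + 1.84 × 0.63/0.37 = 4.133.
Sorption retards both mechanisms: v_R = v/R = 0.04162 m/day, D_R = D/R = 0.007428 m²/day.
v_R·t = 0.04162 × 690 = 28.7178 m; 2√(D_R t) = 4.528 m; argument = (30.7 − 28.7178)/4.528 = 0.4378.
C = C₀ × ½·erfc(0.4378) = 12.2 × 0.2679 = 3.27 mg/L.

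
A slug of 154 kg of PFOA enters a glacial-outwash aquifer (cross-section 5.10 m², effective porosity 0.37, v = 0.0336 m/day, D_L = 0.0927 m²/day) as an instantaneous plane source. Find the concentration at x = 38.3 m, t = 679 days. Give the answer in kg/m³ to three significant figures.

For an instantaneous plane source, C(x,t) = M/(n_e·A·√(4πDt)) · exp(−(x−vt)²/(4Dt)), with n_e·A the pore (flow) area.
Plume center vt = 0.0336 × 679 = 22.8144 m, so the well at 38.3 m is 15.4856 m downgradient of the peak.
√(4πDt) = 28.12 m, giving peak height M/(n_e·A·√(4πDt)) = 154/(0.37 × 5.10 × 28.12) = 2.902 kg/m³.
(x−vt)²/(4Dt) = (15.4856)²/(4 × 0.0927 × 679) = 0.9525; exp(−0.9525) = 0.3858.
C = 2.902 × 0.3858 = 1.12 kg/m³.

1.12 kg/m³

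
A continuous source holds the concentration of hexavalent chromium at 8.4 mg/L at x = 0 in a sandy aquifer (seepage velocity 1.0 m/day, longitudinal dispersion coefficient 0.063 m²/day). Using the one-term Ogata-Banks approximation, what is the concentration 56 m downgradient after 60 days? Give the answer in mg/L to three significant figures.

7.79 mg/L

For a continuous step input, C/C₀ ≈ ½·erfc((x−vt)/(2√(Dt))).
vt = 1.0 × 60 = 60 m and 2√(Dt) = 2√(0.063 × 60) = 3.888 m.
Argument (x−vt)/(2√(Dt)) = (56 − 60)/3.888 = -1.029; ½·erfc(-1.029) = 0.9272.
C = 8.4 × 0.9272 = 7.79 mg/L.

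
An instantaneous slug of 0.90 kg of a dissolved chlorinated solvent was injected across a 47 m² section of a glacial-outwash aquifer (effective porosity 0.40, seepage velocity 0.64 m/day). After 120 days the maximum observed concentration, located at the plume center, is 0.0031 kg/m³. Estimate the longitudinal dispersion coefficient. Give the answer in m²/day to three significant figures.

0.158 m²/day

At the plume center C_max = M/(n_e·A·√(4πDt)), so D = M²/(4πt·(n_e·A·C_max)²).
n_e·A·C_max = 0.40 × 47 × 0.0031 = 0.05828 kg/m.
D = 0.90²/(4π × 120 × 0.05828²) = 0.158 m²/day.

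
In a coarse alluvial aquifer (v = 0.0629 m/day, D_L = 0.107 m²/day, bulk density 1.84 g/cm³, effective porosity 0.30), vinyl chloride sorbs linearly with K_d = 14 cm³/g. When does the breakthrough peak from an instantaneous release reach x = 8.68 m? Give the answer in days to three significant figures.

9870 days

Retardation factor R = 1 + ρ_b·K_d/n = 1 + 1.84 × 14/0.30 = 86.87.
Sorption retards both mechanisms: v_R = v/R = 0.0007241 m/day, D_R = D/R = 0.001232 m²/day.
Peak time from v_R²t² + 2D_R t − x² = 0: t = (√(D_R² + v_R²x²) − D_R)/v_R².
√(D_R² + v_R²x²) = √(0.001232² + 0.0007241² × 8.68²) = 0.006405; v_R² = 5.243e-07.
t = (0.006405 − 0.001232)/5.243e-07 = 9870 days.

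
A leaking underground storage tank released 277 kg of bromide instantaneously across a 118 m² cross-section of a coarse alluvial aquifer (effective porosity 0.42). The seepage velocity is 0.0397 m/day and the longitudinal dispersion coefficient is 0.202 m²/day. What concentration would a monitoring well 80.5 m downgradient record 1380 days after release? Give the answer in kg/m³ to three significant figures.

0.0522 kg/m³

For an instantaneous plane source, C(x,t) = M/(n_e·A·√(4πDt)) · exp(−(x−vt)²/(4Dt)), with n_e·A the pore (flow) area.
Plume center vt = 0.0397 × 1380 = 54.786 m, so the well at 80.5 m is 25.714 m downgradient of the peak.
√(4πDt) = 59.19 m, giving peak height M/(n_e·A·√(4πDt)) = 277/(0.42 × 118 × 59.19) = 0.09443 kg/m³.
(x−vt)²/(4Dt) = (25.714)²/(4 × 0.202 × 1380) = 0.5930; exp(−0.5930) = 0.5527.
C = 0.09443 × 0.5527 = 0.0522 kg/m³.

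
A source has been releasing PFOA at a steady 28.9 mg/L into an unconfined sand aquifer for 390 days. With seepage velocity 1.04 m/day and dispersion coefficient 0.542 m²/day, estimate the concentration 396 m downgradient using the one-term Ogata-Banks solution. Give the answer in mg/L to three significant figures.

For a continuous step input, C/C₀ ≈ ½·erfc((x−vt)/(2√(Dt))).
vt = 1.04 × 390 = 405.6 m and 2√(Dt) = 2√(0.542 × 390) = 29.08 m.
Argument (x−vt)/(2√(Dt)) = (396 − 405.6)/29.08 = -0.3301; ½·erfc(-0.3301) = 0.6797.
C = 28.9 × 0.6797 = 19.6 mg/L.

19.6 mg/L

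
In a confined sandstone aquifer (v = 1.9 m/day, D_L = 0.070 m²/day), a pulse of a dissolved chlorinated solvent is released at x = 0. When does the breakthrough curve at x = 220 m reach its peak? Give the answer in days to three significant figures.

116 days

For the 1D instantaneous-source solution, setting ∂C/∂t = 0 at fixed x gives v²t² + 2Dt − x² = 0, so t = (√(D² + v²x²) − D)/v².
√(D² + v²x²) = √(0.070² + 1.9² × 220²) = 418.0; v² = 3.61.
t = (418.0 − 0.070)/3.61 = 116 days (vs. the pure-advection estimate x/v = 116 d).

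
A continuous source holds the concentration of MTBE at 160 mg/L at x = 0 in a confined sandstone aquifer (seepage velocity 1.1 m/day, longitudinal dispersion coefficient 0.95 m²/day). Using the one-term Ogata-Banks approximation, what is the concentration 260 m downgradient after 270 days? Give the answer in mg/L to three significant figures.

152 mg/L

For a continuous step input, C/C₀ ≈ ½·erfc((x−vt)/(2√(Dt))).
vt = 1.1 × 270 = 297 m and 2√(Dt) = 2√(0.95 × 270) = 32.03 m.
Argument (x−vt)/(2√(Dt)) = (260 − 297)/32.03 = -1.155; ½·erfc(-1.155) = 0.9488.
C = 160 × 0.9488 = 152 mg/L.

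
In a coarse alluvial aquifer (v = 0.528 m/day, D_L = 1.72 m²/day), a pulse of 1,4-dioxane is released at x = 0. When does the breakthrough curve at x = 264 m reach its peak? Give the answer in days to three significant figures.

494 days

For the 1D instantaneous-source solution, setting ∂C/∂t = 0 at fixed x gives v²t² + 2Dt − x² = 0, so t = (√(D² + v²x²) − D)/v².
√(D² + v²x²) = √(1.72² + 0.528² × 264²) = 139.4; v² = 0.278784.
t = (139.4 − 1.72)/0.278784 = 494 days (vs. the pure-advection estimate x/v = 500 d).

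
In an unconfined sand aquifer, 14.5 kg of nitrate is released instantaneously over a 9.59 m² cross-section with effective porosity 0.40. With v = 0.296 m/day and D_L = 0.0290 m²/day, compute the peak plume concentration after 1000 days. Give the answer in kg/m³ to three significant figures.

The peak of an instantaneous 1D plume sits at x = vt; there the Gaussian factor is 1 and C_max = M/(n_e·A·√(4πDt)), where n_e·A is the pore area the mass is dissolved in.
√(4πDt) = √(4π × 0.0290 × 1000) = 19.09 m, so C_max = 14.5/(0.40 × 9.59 × 19.09) = 0.198 kg/m³.

0.198 kg/m³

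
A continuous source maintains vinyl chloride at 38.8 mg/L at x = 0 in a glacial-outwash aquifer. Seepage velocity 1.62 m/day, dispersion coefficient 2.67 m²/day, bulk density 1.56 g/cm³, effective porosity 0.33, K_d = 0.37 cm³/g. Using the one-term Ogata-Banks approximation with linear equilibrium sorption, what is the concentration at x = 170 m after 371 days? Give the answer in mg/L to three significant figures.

Retardation factor R = 1 + ρ_b·K_d/n = 1 + 1.56 × 0.37/0.33 = 2.749.
Sorption retards both mechanisms: v_R = v/R = 0.5893 m/day, D_R = D/R = 0.9713 m²/day.
v_R·t = 0.5893 × 371 = 218.6303 m; 2√(D_R t) = 37.97 m; argument = (170 − 218.6303)/37.97 = -1.281.
C = C₀ × ½·erfc(-1.281) = 38.8 × 0.9650 = 37.4 mg/L.

37.4 mg/L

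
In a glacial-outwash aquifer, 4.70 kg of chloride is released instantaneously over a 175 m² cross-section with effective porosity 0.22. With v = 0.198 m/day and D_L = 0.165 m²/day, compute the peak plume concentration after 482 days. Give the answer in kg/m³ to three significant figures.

The peak of an instantaneous 1D plume sits at x = vt; there the Gaussian factor is 1 and C_max = M/(n_e·A·√(4πDt)), where n_e·A is the pore area the mass is dissolved in.
√(4πDt) = √(4π × 0.165 × 482) = 31.61 m, so C_max = 4.70/(0.22 × 175 × 31.61) = 0.00386 kg/m³.

0.00386 kg/m³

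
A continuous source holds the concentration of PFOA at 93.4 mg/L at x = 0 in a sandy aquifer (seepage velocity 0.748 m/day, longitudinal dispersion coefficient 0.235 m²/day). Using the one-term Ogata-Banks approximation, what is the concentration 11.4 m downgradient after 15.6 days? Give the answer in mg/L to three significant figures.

50.4 mg/L

For a continuous step input, C/C₀ ≈ ½·erfc((x−vt)/(2√(Dt))).
vt = 0.748 × 15.6 = 11.6688 m and 2√(Dt) = 2√(0.235 × 15.6) = 3.829 m.
Argument (x−vt)/(2√(Dt)) = (11.4 − 11.6688)/3.829 = -0.07020; ½·erfc(-0.07020) = 0.5395.
C = 93.4 × 0.5395 = 50.4 mg/L.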